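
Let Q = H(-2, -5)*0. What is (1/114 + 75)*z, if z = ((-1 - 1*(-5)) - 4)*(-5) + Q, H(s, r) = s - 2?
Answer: 0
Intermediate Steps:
H(s, r) = -2 + s
Q = 0 (Q = (-2 - 2)*0 = -4*0 = 0)
z = 0 (z = ((-1 - 1*(-5)) - 4)*(-5) + 0 = ((-1 + 5) - 4)*(-5) + 0 = (4 - 4)*(-5) + 0 = 0*(-5) + 0 = 0 + 0 = 0)
(1/114 + 75)*z = (1/114 + 75)*0 = (8551/114)*0 = 0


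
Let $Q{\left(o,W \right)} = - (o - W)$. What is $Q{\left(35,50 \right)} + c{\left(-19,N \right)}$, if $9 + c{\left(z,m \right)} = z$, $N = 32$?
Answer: $-13$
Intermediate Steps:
$Q{\left(o,W \right)} = W - o$
$c{\left(z,m \right)} = -9 + z$
$Q{\left(35,50 \right)} + c{\left(-19,N \right)} = \left(50 - 35\right) - 28 = 15 - 28 = -13$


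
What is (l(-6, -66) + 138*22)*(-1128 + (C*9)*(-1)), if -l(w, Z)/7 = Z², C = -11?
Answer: 28252224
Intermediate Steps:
l(w, Z) = -7*Z²
(l(-6, -66) + 138*22)*(-1128 + (C*9)*(-1)) = (-7*(-66)² + 138*22)*(-1128 - 11*9*(-1)) = (-7*4356 + 3036)*(-1128 - 99*(-1)) = (-30492 + 3036)*(-1128 + 99) = -27456*(-1029) = 28252224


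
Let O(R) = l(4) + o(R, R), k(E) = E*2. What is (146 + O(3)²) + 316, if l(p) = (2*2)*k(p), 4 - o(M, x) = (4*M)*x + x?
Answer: 471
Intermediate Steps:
k(E) = 2*E
o(M, x) = 4 - x - 4*M*x (o(M, x) = 4 - ((4*M)*x + x) = 4 - (4*M*x + x) = 4 - (x + 4*M*x) = 4 + (-x - 4*M*x) = 4 - x - 4*M*x)
l(p) = 8*p (l(p) = (2*2)*(2*p) = 4*(2*p) = 8*p)
O(R) = 36 - R - 4*R² (O(R) = 8*4 + (4 - R - 4*R*R) = 32 + (4 - R - 4*R²) = 36 - R - 4*R²)
(146 + O(3)²) + 316 = (146 + (36 - 1*3 - 4*3²)²) + 316 = (146 + (36 - 3 - 4*9)²) + 316 = (146 + (36 - 3 - 36)²) + 316 = (146 + (-3)²) + 316 = (146 + 9) + 316 = 155 + 316 = 471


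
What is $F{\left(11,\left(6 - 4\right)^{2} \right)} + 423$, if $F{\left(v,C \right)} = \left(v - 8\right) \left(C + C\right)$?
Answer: $447$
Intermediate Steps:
$F{\left(v,C \right)} = 2 C \left(-8 + v\right)$ ($F{\left(v,C \right)} = \left(-8 + v\right) 2 C = 2 C \left(-8 + v\right)$)
$F{\left(11,\left(6 - 4\right)^{2} \right)} + 423 = 2 \left(6 - 4\right)^{2} \left(-8 + 11\right) + 423 = 2 \cdot 2^{2} \cdot 3 + 423 = 2 \cdot 4 \cdot 3 + 423 = 24 + 423 = 447$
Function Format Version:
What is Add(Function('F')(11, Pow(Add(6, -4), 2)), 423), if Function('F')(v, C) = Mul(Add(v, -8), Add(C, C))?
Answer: 447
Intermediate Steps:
Function('F')(v, C) = Mul(2, C, Add(-8, v)) (Function('F')(v, C) = Mul(Add(-8, v), Mul(2, C)) = Mul(2, C, Add(-8, v)))
Add(Function('F')(11, Pow(Add(6, -4), 2)), 423) = Add(Mul(2, Pow(Add(6, -4), 2), Add(-8, 11)), 423) = Add(Mul(2, Pow(2, 2), 3), 423) = Add(Mul(2, 4, 3), 423) = Add(24, 423) = 447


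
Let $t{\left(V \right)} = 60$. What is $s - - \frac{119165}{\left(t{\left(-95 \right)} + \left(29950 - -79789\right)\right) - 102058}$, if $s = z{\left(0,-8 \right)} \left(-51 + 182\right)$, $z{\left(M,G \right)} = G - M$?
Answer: $- \frac{7993403}{7741} \approx -1032.6$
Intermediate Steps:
$s = -1048$ ($s = \left(-8 - 0\right) \left(-51 + 182\right) = \left(-8 + 0\right) 131 = \left(-8\right) 131 = -1048$)
$s - - \frac{119165}{\left(t{\left(-95 \right)} + \left(29950 - -79789\right)\right) - 102058} = -1048 - - \frac{119165}{\left(60 + \left(29950 - -79789\right)\right) - 102058} = -1048 - - \frac{119165}{\left(60 + \left(29950 + 79789\right)\right) - 102058} = -1048 - - \frac{119165}{\left(60 + 109739\right) - 102058} = -1048 - - \frac{119165}{109799 - 102058} = -1048 - - \frac{119165}{7741} = -1048 + \frac{119165}{7741} = - \frac{7993403}{7741}$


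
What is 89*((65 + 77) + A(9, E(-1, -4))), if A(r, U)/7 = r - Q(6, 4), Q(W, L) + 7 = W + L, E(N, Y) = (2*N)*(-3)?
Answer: 16376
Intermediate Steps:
E(N, Y) = -6*N
Q(W, L) = -7 + L + W (Q(W, L) = -7 + (W + L) = -7 + (L + W) = -7 + L + W)
A(r, U) = -21 + 7*r (A(r, U) = 7*(r - (-7 + 4 + 6)) = 7*(r - 1*3) = 7*(r - 3) = 7*(-3 + r) = -21 + 7*r)
89*((65 + 77) + A(9, E(-1, -4))) = 89*((65 + 77) + (-21 + 7*9)) = 89*(142 + (-21 + 63)) = 89*(142 + 42) = 89*184 = 16376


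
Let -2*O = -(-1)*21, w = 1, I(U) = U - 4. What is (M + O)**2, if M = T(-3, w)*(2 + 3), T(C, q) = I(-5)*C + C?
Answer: 47961/4 ≈ 11990.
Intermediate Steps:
I(U) = -4 + U
O = -21/2 (O = -(-1)*(-1*21)/2 = -(-1)*(-21)/2 = -1/2*21 = -21/2 ≈ -10.500)
T(C, q) = -8*C (T(C, q) = (-4 - 5)*C + C = -9*C + C = -8*C)
M = 120 (M = (-8*(-3))*(2 + 3) = 24*5 = 120)
(M + O)**2 = (120 - 21/2)**2 = (219/2)**2 = 47961/4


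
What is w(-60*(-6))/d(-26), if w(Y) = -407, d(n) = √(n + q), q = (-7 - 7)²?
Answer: -407*√170/170 ≈ -31.215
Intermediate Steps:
q = 196 (q = (-14)² = 196)
d(n) = √(196 + n) (d(n) = √(n + 196) = √(196 + n))
w(-60*(-6))/d(-26) = -407/√(196 - 26) = -407*√170/170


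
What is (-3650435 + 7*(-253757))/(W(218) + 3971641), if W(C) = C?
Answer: -5426734/3971859 ≈ -1.3663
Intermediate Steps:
(-3650435 + 7*(-253757))/(W(218) + 3971641) = (-3650435 + 7*(-253757))/(218 + 3971641) = (-3650435 - 1776299)/3971859 = -5426734*1/3971859 = -5426734/3971859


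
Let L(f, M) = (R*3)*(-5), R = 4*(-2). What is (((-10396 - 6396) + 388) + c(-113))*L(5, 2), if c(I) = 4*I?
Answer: -2022720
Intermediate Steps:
R = -8
L(f, M) = 120 (L(f, M) = -8*3*(-5) = -24*(-5) = 120)
(((-10396 - 6396) + 388) + c(-113))*L(5, 2) = (((-10396 - 6396) + 388) + 4*(-113))*120 = ((-16792 + 388) - 452)*120 = (-16404 - 452)*120 = -16856*120 = -2022720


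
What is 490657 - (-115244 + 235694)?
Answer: 370207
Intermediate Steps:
490657 - (-115244 + 235694) = 490657 - 1*120450 = 490657 - 120450 = 370207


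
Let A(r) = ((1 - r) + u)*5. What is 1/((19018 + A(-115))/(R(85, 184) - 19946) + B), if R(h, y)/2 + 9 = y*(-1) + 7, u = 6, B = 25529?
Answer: 10159/259339297 ≈ 3.9173e-5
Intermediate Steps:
R(h, y) = -4 - 2*y (R(h, y) = -18 + 2*(y*(-1) + 7) = -18 + 2*(-y + 7) = -18 + 2*(7 - y) = -18 + (14 - 2*y) = -4 - 2*y)
A(r) = 35 - 5*r (A(r) = ((1 - r) + 6)*5 = (7 - r)*5 = 35 - 5*r)
1/((19018 + A(-115))/(R(85, 184) - 19946) + B) = 1/((19018 + (35 - 5*(-115)))/((-4 - 2*184) - 19946) + 25529) = 1/((19018 + (35 + 575))/((-4 - 368) - 19946) + 25529) = 1/((19018 + 610)/(-372 - 19946) + 25529) = 1/(19628/(-20318) + 25529) = 1/(19628*(-1/20318) + 25529) = 1/(-9814/10159 + 25529) = 1/(259339297/10159) = 10159/259339297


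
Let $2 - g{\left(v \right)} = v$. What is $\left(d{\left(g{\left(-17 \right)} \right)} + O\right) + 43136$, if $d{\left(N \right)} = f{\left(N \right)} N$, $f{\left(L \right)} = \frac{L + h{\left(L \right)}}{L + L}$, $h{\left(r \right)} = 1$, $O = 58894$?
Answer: $102040$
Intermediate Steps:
$f{\left(L \right)} = \frac{1 + L}{2 L}$ ($f{\left(L \right)} = \frac{L + 1}{L + L} = \frac{1 + L}{2 L}$)
$g{\left(v \right)} = 2 - v$
$d{\left(N \right)} = \frac{1}{2} + \frac{N}{2}$ ($d{\left(N \right)} = \frac{1 + N}{2 N} N = \frac{1}{2} + \frac{N}{2}$)
$\left(d{\left(g{\left(-17 \right)} \right)} + O\right) + 43136 = \left(\left(\frac{1}{2} + \frac{2 - -17}{2}\right) + 58894\right) + 43136 = \left(\left(\frac{1}{2} + \frac{2 + 17}{2}\right) + 58894\right) + 43136 = \left(\left(\frac{1}{2} + \frac{1}{2} \cdot 19\right) + 58894\right) + 43136 = \left(\left(\frac{1}{2} + \frac{19}{2}\right) + 58894\right) + 43136 = \left(10 + 58894\right) + 43136 = 58904 + 43136 = 102040$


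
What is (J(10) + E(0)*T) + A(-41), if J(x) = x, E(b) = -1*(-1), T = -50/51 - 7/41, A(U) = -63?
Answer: -113230/2091 ≈ -54.151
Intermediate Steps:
T = -2407/2091 (T = -50*1/51 - 7*1/41 = -50/51 - 7/41 = -2407/2091 ≈ -1.1511)
E(b) = 1
(J(10) + E(0)*T) + A(-41) = (10 + 1*(-2407/2091)) - 63 = (10 - 2407/2091) - 63 = 18503/2091 - 63 = -113230/2091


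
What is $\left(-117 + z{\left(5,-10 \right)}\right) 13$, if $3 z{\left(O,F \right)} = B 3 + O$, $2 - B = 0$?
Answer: $- \frac{4420}{3} \approx -1473.3$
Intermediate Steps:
$B = 2$ ($B = 2 - 0 = 2 + 0 = 2$)
$z{\left(O,F \right)} = 2 + \frac{O}{3}$ ($z{\left(O,F \right)} = \frac{2 \cdot 3 + O}{3} = \frac{6 + O}{3} = 2 + \frac{O}{3}$)
$\left(-117 + z{\left(5,-10 \right)}\right) 13 = \left(-117 + \left(2 + \frac{1}{3} \cdot 5\right)\right) 13 = \left(-117 + \left(2 + \frac{5}{3}\right)\right) 13 = \left(-117 + \frac{11}{3}\right) 13 = \left(- \frac{340}{3}\right) 13 = - \frac{4420}{3}$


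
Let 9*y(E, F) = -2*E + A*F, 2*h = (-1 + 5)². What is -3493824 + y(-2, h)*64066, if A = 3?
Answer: -29650568/9 ≈ -3.2945e+6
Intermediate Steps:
h = 8 (h = (-1 + 5)²/2 = (½)*4² = (½)*16 = 8)
y(E, F) = -2*E/9 + F/3 (y(E, F) = (-2*E + 3*F)/9 = -2*E/9 + F/3)
-3493824 + y(-2, h)*64066 = -3493824 + (-2/9*(-2) + (⅓)*8)*64066 = -3493824 + (4/9 + 8/3)*64066 = -3493824 + (28/9)*64066 = -3493824 + 1793848/9 = -29650568/9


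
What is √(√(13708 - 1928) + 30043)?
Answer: √(30043 + 2*√2945) ≈ 173.64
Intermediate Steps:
√(√(13708 - 1928) + 30043) = √(√11780 + 30043) = √(2*√2945 + 30043) = √(30043 + 2*√2945)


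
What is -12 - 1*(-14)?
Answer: 2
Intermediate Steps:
-12 - 1*(-14) = -12 + 14 = 2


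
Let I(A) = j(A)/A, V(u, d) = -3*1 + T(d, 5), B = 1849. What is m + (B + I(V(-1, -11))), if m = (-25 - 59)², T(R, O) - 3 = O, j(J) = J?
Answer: 8906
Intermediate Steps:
T(R, O) = 3 + O
V(u, d) = 5 (V(u, d) = -3*1 + (3 + 5) = -3 + 8 = 5)
m = 7056 (m = (-84)² = 7056)
I(A) = 1 (I(A) = A/A = 1)
m + (B + I(V(-1, -11))) = 7056 + (1849 + 1) = 7056 + 1850 = 8906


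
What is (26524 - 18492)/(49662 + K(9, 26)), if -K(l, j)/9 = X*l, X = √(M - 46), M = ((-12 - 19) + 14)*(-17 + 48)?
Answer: 44320576/274452633 + 8032*I*√573/30494737 ≈ 0.16149 + 0.0063049*I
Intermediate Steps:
M = -527 (M = (-31 + 14)*31 = -17*31 = -527)
X = I*√573 (X = √(-527 - 46) = √(-573) = I*√573 ≈ 23.937*I)
K(l, j) = -9*I*l*√573 (K(l, j) = -9*I*√573*l = -9*I*l*√573)
(26524 - 18492)/(49662 + K(9, 26)) = (26524 - 18492)/(49662 - 9*I*9*√573) = 8032/(49662 - 81*I*√573)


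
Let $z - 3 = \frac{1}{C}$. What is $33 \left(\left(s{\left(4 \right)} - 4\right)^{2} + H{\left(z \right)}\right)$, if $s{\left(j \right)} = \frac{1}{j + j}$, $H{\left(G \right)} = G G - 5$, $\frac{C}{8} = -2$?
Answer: $\frac{157509}{256} \approx 615.27$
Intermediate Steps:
$C = -16$ ($C = 8 \left(-2\right) = -16$)
$z = \frac{47}{16}$ ($z = 3 + \frac{1}{-16} = 3 - \frac{1}{16} = \frac{47}{16} \approx 2.9375$)
$H{\left(G \right)} = -5 + G^{2}$ ($H{\left(G \right)} = G^{2} - 5 = -5 + G^{2}$)
$s{\left(j \right)} = \frac{1}{2 j}$
$33 \left(\left(s{\left(4 \right)} - 4\right)^{2} + H{\left(z \right)}\right) = 33 \left(\left(\frac{1}{2 \cdot 4} - 4\right)^{2} - \left(5 - \left(\frac{47}{16}\right)^{2}\right)\right) = 33 \left(\left(\frac{1}{2} \cdot \frac{1}{4} - 4\right)^{2} + \left(-5 + \frac{2209}{256}\right)\right) = 33 \left(\left(\frac{1}{8} - 4\right)^{2} + \frac{929}{256}\right) = 33 \left(\left(- \frac{31}{8}\right)^{2} + \frac{929}{256}\right) = 33 \left(\frac{961}{64} + \frac{929}{256}\right) = 33 \cdot \frac{4773}{256} = \frac{157509}{256}$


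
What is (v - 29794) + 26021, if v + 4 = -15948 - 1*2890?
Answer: -22615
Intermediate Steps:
v = -18842 (v = -4 + (-15948 - 1*2890) = -4 + (-15948 - 2890) = -4 - 18838 = -18842)
(v - 29794) + 26021 = (-18842 - 29794) + 26021 = -48636 + 26021 = -22615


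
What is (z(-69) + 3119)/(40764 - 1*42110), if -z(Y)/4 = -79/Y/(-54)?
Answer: -5810855/2507598 ≈ -2.3173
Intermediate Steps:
z(Y) = -158/(27*Y) (z(Y) = -4*(-79/Y)/(-54) = -4*(-79/Y)*(-1)/54 = -158/(27*Y))
(z(-69) + 3119)/(40764 - 1*42110) = (-158/27/(-69) + 3119)/(40764 - 1*42110) = (-158/27*(-1/69) + 3119)/(40764 - 42110) = (158/1863 + 3119)/(-1346) = (5810855/1863)*(-1/1346) = -5810855/2507598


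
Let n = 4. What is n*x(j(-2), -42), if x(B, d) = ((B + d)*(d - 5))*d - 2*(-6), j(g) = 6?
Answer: -284208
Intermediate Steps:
x(B, d) = 12 + d*(-5 + d)*(B + d) (x(B, d) = ((B + d)*(-5 + d))*d + 12 = ((-5 + d)*(B + d))*d + 12 = d*(-5 + d)*(B + d) + 12 = 12 + d*(-5 + d)*(B + d))
n*x(j(-2), -42) = 4*(12 + (-42)³ - 5*(-42)² + 6*(-42)² - 5*6*(-42)) = 4*(12 - 74088 - 5*1764 + 6*1764 + 1260) = 4*(12 - 74088 - 8820 + 10584 + 1260) = 4*(-71052) = -284208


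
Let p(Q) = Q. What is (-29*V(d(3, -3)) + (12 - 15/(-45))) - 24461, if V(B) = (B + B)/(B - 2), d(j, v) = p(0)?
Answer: -73346/3 ≈ -24449.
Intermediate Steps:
d(j, v) = 0
V(B) = 2*B/(-2 + B) (V(B) = (2*B)/(-2 + B) = 2*B/(-2 + B))
(-29*V(d(3, -3)) + (12 - 15/(-45))) - 24461 = (-58*0/(-2 + 0) + (12 - 15/(-45))) - 24461 = (-58*0/(-2) + (12 - 15*(-1)/45)) - 24461 = (-58*0*(-1)/2 + (12 - 1*(-1/3))) - 24461 = (-29*0 + (12 + 1/3)) - 24461 = (0 + 37/3) - 24461 = 37/3 - 24461 = -73346/3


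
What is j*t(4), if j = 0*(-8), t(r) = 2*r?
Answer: 0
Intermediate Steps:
j = 0
j*t(4) = 0*(2*4) = 0*8 = 0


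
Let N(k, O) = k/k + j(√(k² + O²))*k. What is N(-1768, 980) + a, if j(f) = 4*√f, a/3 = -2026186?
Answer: -6078557 - 14144*255389^(¼) ≈ -6.3965e+6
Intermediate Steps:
a = -6078558 (a = 3*(-2026186) = -6078558)
N(k, O) = 1 + 4*k*(O² + k²)^(¼) (N(k, O) = k/k + (4*√(√(k² + O²)))*k = 1 + (4*√(√(O² + k²)))*k = 1 + (4*(O² + k²)^(¼))*k = 1 + 4*k*(O² + k²)^(¼))
N(-1768, 980) + a = (1 + 4*(-1768)*(980² + (-1768)²)^(¼)) - 6078558 = (1 + 4*(-1768)*(960400 + 3125824)^(¼)) - 6078558 = (1 + 4*(-1768)*4086224^(¼)) - 6078558 = (1 + 4*(-1768)*(2*255389^(¼))) - 6078558 = (1 - 14144*255389^(¼)) - 6078558 = -6078557 - 14144*255389^(¼)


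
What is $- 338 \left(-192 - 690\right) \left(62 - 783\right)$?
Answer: $-214941636$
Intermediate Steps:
$- 338 \left(-192 - 690\right) \left(62 - 783\right) = - 338 \left(\left(-882\right) \left(-721\right)\right) = \left(-338\right) 635922 = -214941636$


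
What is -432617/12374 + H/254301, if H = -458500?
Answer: -115688414717/3146720574 ≈ -36.765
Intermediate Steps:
-432617/12374 + H/254301 = -432617/12374 - 458500/254301 = -115688414717/3146720574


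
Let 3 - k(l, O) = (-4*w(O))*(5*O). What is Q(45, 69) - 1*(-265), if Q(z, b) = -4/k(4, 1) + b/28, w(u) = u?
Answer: 172135/644 ≈ 267.29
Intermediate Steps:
k(l, O) = 3 + 20*O² (k(l, O) = 3 - (-4*O)*5*O = 3 - (-20)*O² = 3 + 20*O²)
Q(z, b) = -4/23 + b/28 (Q(z, b) = -4/(3 + 20*1²) + b/28 = -4/(3 + 20*1) + b*(1/28) = -4/(3 + 20) + b/28 = -4/23 + b/28)
Q(45, 69) - 1*(-265) = (-4/23 + (1/28)*69) - 1*(-265) = (-4/23 + 69/28) + 265 = 1475/644 + 265 = 172135/644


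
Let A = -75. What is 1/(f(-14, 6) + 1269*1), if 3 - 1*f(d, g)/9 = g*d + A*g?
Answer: 1/6102 ≈ 0.00016388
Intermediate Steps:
f(d, g) = 27 + 675*g - 9*d*g (f(d, g) = 27 - 9*(g*d - 75*g) = 27 - 9*(d*g - 75*g) = 27 - 9*(-75*g + d*g) = 27 + (675*g - 9*d*g) = 27 + 675*g - 9*d*g)
1/(f(-14, 6) + 1269*1) = 1/((27 + 675*6 - 9*(-14)*6) + 1269*1) = 1/((27 + 4050 + 756) + 1269) = 1/(4833 + 1269) = 1/6102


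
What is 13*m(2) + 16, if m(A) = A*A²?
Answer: 120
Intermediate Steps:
m(A) = A³
13*m(2) + 16 = 13*2³ + 16 = 13*8 + 16 = 104 + 16 = 120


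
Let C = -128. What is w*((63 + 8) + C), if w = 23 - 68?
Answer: 2565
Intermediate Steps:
w = -45
w*((63 + 8) + C) = -45*((63 + 8) - 128) = -45*(71 - 128) = -45*(-57) = 2565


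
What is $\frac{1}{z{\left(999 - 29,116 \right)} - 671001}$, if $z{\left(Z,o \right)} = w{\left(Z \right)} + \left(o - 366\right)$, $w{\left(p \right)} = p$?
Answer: $- \frac{1}{670281} \approx -1.4919 \cdot 10^{-6}$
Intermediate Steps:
$z{\left(Z,o \right)} = -366 + Z + o$ ($z{\left(Z,o \right)} = Z + \left(o - 366\right) = Z + \left(-366 + o\right) = -366 + Z + o$)
$\frac{1}{z{\left(999 - 29,116 \right)} - 671001} = \frac{1}{\left(-366 + \left(999 - 29\right) + 116\right) - 671001} = \frac{1}{\left(-366 + 970 + 116\right) - 671001} = \frac{1}{720 - 671001} = \frac{1}{-670281} = - \frac{1}{670281}$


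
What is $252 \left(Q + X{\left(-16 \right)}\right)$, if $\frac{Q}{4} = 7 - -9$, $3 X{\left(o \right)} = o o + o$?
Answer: $36288$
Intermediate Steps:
$X{\left(o \right)} = \frac{o}{3} + \frac{o^{2}}{3}$ ($X{\left(o \right)} = \frac{o o + o}{3} = \frac{o^{2} + o}{3} = \frac{o + o^{2}}{3} = \frac{o}{3} + \frac{o^{2}}{3}$)
$Q = 64$ ($Q = 4 \left(7 - -9\right) = 4 \left(7 + 9\right) = 4 \cdot 16 = 64$)
$252 \left(Q + X{\left(-16 \right)}\right) = 252 \left(64 + \frac{1}{3} \left(-16\right) \left(1 - 16\right)\right) = 252 \left(64 + \frac{1}{3} \left(-16\right) \left(-15\right)\right) = 252 \left(64 + 80\right) = 252 \cdot 144 = 36288$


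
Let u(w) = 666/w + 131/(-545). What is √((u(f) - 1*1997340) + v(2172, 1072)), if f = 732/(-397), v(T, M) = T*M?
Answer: √1461921152858870/66490 ≈ 575.05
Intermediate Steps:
v(T, M) = M*T
f = -732/397 (f = 732*(-1/397) = -732/397 ≈ -1.8438)
u(w) = -131/545 + 666/w (u(w) = 666/w + 131*(-1/545) = 666/w - 131/545 = -131/545 + 666/w)
√((u(f) - 1*1997340) + v(2172, 1072)) = √(((-131/545 + 666/(-732/397)) - 1*1997340) + 1072*2172) = √(((-131/545 + 666*(-397/732)) - 1997340) + 2328384) = √(((-131/545 - 44067/122) - 1997340) + 2328384) = √((-24032497/66490 - 1997340) + 2328384) = √(-132827169097/66490 + 2328384) = √(21987083063/66490) = √1461921152858870/66490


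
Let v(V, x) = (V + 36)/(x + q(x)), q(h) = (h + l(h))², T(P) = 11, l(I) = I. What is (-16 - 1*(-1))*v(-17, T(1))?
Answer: -19/33 ≈ -0.57576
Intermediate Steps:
q(h) = 4*h² (q(h) = (h + h)² = (2*h)² = 4*h²)
v(V, x) = (36 + V)/(x + 4*x²) (v(V, x) = (V + 36)/(x + 4*x²) = (36 + V)/(x + 4*x²))
(-16 - 1*(-1))*v(-17, T(1)) = (-16 - 1*(-1))*((36 - 17)/(11*(1 + 4*11))) = (-16 + 1)*((1/11)*19/(1 + 44)) = -15*19/(11*45) = -15*19/495 = -19/33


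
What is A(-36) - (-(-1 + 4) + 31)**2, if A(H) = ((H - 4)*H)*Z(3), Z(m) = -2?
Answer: -3664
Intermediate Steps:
A(H) = -2*H*(-4 + H) (A(H) = ((H - 4)*H)*(-2) = ((-4 + H)*H)*(-2) = (H*(-4 + H))*(-2) = -2*H*(-4 + H))
A(-36) - (-(-1 + 4) + 31)**2 = 2*(-36)*(4 - 1*(-36)) - (-(-1 + 4) + 31)**2 = 2*(-36)*(4 + 36) - (-1*3 + 31)**2 = 2*(-36)*40 - (-3 + 31)**2 = -2880 - 1*28**2 = -2880 - 1*784 = -2880 - 784 = -3664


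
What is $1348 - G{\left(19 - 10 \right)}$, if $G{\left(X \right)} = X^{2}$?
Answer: $1267$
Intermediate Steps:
$1348 - G{\left(19 - 10 \right)} = 1348 - \left(19 - 10\right)^{2} = 1348 - 9^{2} = 1348 - 81 = 1267$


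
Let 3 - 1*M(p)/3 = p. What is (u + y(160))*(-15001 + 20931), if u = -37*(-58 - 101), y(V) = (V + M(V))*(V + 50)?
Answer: -352402110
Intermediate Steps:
M(p) = 9 - 3*p
y(V) = (9 - 2*V)*(50 + V) (y(V) = (V + (9 - 3*V))*(V + 50) = (9 - 2*V)*(50 + V))
u = 5883 (u = -37*(-159) = 5883)
(u + y(160))*(-15001 + 20931) = (5883 + (450 - 91*160 - 2*160**2))*(-15001 + 20931) = (5883 + (450 - 14560 - 2*25600))*5930 = (5883 + (450 - 14560 - 51200))*5930 = (5883 - 65310)*5930 = -59427*5930 = -352402110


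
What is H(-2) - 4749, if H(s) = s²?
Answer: -4745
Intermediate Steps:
H(-2) - 4749 = (-2)² - 4749 = 4 - 4749 = -4745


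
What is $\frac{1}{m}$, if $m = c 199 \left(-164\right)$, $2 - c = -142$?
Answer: $- \frac{1}{4699584} \approx -2.1278 \cdot 10^{-7}$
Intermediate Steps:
$c = 144$ ($c = 2 - -142 = 2 + 142 = 144$)
$m = -4699584$ ($m = 144 \cdot 199 \left(-164\right) = 28656 \left(-164\right) = -4699584$)
$\frac{1}{m} = \frac{1}{-4699584} = - \frac{1}{4699584}$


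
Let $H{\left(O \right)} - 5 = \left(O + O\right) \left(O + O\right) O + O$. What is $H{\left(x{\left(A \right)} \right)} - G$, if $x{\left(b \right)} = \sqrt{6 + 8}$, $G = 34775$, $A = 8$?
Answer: $-34770 + 57 \sqrt{14} \approx -34557.0$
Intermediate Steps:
$x{\left(b \right)} = \sqrt{14}$
$H{\left(O \right)} = 5 + O + 4 O^{3}$ ($H{\left(O \right)} = 5 + \left(\left(O + O\right) \left(O + O\right) O + O\right) = 5 + \left(2 O 2 O O + O\right) = 5 + \left(4 O^{2} O + O\right) = 5 + \left(4 O^{3} + O\right) = 5 + \left(O + 4 O^{3}\right) = 5 + O + 4 O^{3}$)
$H{\left(x{\left(A \right)} \right)} - G = \left(5 + \sqrt{14} + 4 \left(\sqrt{14}\right)^{3}\right) - 34775 = \left(5 + \sqrt{14} + 4 \cdot 14 \sqrt{14}\right) - 34775 = \left(5 + \sqrt{14} + 56 \sqrt{14}\right) - 34775 = \left(5 + 57 \sqrt{14}\right) - 34775 = -34770 + 57 \sqrt{14}$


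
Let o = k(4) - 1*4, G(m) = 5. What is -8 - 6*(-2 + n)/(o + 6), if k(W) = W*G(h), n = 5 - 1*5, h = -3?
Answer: -82/11 ≈ -7.4545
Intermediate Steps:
n = 0 (n = 5 - 5 = 0)
k(W) = 5*W (k(W) = W*5 = 5*W)
o = 16 (o = 5*4 - 1*4 = 20 - 4 = 16)
-8 - 6*(-2 + n)/(o + 6) = -8 - 6*(-2 + 0)/(16 + 6) = -8 - (-12)/22 = -8 - 6*(-1/11) = -8 + 6/11 = -82/11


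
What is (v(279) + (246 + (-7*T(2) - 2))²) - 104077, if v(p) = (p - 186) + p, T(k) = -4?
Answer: -29721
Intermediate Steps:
v(p) = -186 + 2*p (v(p) = (-186 + p) + p = -186 + 2*p)
(v(279) + (246 + (-7*T(2) - 2))²) - 104077 = ((-186 + 2*279) + (246 + (-7*(-4) - 2))²) - 104077 = ((-186 + 558) + (246 + (28 - 2))²) - 104077 = (372 + (246 + 26)²) - 104077 = (372 + 272²) - 104077 = (372 + 73984) - 104077 = 74356 - 104077 = -29721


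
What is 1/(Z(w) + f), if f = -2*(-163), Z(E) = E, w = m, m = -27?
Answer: 1/299 ≈ 0.0033445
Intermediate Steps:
w = -27
f = 326
1/(Z(w) + f) = 1/(-27 + 326) = 1/299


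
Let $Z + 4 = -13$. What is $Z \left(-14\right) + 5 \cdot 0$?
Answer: $238$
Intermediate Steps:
$Z = -17$ ($Z = -4 - 13 = -17$)
$Z \left(-14\right) + 5 \cdot 0 = \left(-17\right) \left(-14\right) + 5 \cdot 0 = 238 + 0 = 238$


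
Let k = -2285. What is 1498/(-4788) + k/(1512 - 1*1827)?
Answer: 5539/798 ≈ 6.9411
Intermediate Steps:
1498/(-4788) + k/(1512 - 1*1827) = 1498/(-4788) - 2285/(1512 - 1*1827) = 1498*(-1/4788) - 2285/(1512 - 1827) = -107/342 - 2285/(-315) = -107/342 - 2285*(-1/315) = -107/342 + 457/63 = 5539/798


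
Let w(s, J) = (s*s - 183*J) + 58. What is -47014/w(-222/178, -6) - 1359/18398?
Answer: -6863837120735/168691206806 ≈ -40.689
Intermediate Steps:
w(s, J) = 58 + s² - 183*J (w(s, J) = (s² - 183*J) + 58 = 58 + s² - 183*J)
-47014/w(-222/178, -6) - 1359/18398 = -47014/(58 + (-222/178)² - 183*(-6)) - 1359/18398 = -47014/(58 + (-222*1/178)² + 1098) - 1359*1/18398 = -47014/(58 + (-111/89)² + 1098) - 1359/18398 = -47014/(58 + 12321/7921 + 1098) - 1359/18398 = -47014/9168997/7921 - 1359/18398 = -47014*7921/9168997 - 1359/18398 = -372397894/9168997 - 1359/18398 = -6863837120735/168691206806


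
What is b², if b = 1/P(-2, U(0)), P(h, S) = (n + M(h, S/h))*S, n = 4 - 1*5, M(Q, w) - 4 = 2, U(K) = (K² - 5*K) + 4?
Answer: 1/400 ≈ 0.0025000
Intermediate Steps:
U(K) = 4 + K² - 5*K
M(Q, w) = 6 (M(Q, w) = 4 + 2 = 6)
n = -1 (n = 4 - 5 = -1)
P(h, S) = 5*S (P(h, S) = (-1 + 6)*S = 5*S)
b = 1/20 (b = 1/(5*(4 + 0² - 5*0)) = 1/(5*(4 + 0 + 0)) = 1/(5*4) = 1/20 ≈ 0.050000)
b² = (1/20)² = 1/400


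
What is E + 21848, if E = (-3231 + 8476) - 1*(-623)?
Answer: 27716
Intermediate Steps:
E = 5868 (E = 5245 + 623 = 5868)
E + 21848 = 5868 + 21848 = 27716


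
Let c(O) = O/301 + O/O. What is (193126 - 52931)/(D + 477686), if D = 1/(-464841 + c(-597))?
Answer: 19615725080215/66836600810481 ≈ 0.29349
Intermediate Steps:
c(O) = 1 + O/301 (c(O) = O*(1/301) + 1 = O/301 + 1 = 1 + O/301)
D = -301/139917437 (D = 1/(-464841 + (1 + (1/301)*(-597))) = 1/(-464841 + (1 - 597/301)) = 1/(-464841 - 296/301) = 1/(-139917437/301) = -301/139917437 ≈ -2.1513e-6)
(193126 - 52931)/(D + 477686) = (193126 - 52931)/(-301/139917437 + 477686) = 140195/(66836600810481/139917437) = 140195*(139917437/66836600810481) = 19615725080215/66836600810481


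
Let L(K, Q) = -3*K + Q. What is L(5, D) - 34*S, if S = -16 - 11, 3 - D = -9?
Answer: 915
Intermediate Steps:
D = 12 (D = 3 - 1*(-9) = 3 + 9 = 12)
S = -27
L(K, Q) = Q - 3*K
L(5, D) - 34*S = (12 - 3*5) - 34*(-27) = (12 - 15) + 918 = -3 + 918 = 915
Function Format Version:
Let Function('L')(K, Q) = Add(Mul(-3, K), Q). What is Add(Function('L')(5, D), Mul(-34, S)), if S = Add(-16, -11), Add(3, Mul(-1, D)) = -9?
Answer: 915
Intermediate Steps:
D = 12 (D = Add(3, Mul(-1, -9)) = Add(3, 9) = 12)
S = -27
Function('L')(K, Q) = Add(Q, Mul(-3, K))
Add(Function('L')(5, D), Mul(-34, S)) = Add(Add(12, Mul(-3, 5)), Mul(-34, -27)) = Add(Add(12, -15), 918) = Add(-3, 918) = 915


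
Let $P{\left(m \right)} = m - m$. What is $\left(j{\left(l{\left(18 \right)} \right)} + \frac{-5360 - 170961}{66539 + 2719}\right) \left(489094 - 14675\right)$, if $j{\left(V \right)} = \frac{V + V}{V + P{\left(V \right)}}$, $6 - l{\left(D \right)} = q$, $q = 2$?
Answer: $- \frac{1055024135}{4074} \approx -2.5897 \cdot 10^{5}$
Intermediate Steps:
$P{\left(m \right)} = 0$
$l{\left(D \right)} = 4$ ($l{\left(D \right)} = 6 - 2 = 4$)
$j{\left(V \right)} = 2$ ($j{\left(V \right)} = \frac{V + V}{V + 0} = \frac{2 V}{V} = 2$)
$\left(j{\left(l{\left(18 \right)} \right)} + \frac{-5360 - 170961}{66539 + 2719}\right) \left(489094 - 14675\right) = \left(2 + \frac{-5360 - 170961}{66539 + 2719}\right) \left(489094 - 14675\right) = \left(2 - \frac{176321}{69258}\right) 474419 = \left(- \frac{37805}{69258}\right) 474419 = - \frac{1055024135}{4074}$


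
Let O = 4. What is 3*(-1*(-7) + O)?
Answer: 33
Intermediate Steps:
3*(-1*(-7) + O) = 3*(-1*(-7) + 4) = 3*(7 + 4) = 3*11 = 33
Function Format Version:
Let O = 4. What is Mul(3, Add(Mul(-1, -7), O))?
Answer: 33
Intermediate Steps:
Mul(3, Add(Mul(-1, -7), O)) = Mul(3, Add(Mul(-1, -7), 4)) = Mul(3, Add(7, 4)) = Mul(3, 11) = 33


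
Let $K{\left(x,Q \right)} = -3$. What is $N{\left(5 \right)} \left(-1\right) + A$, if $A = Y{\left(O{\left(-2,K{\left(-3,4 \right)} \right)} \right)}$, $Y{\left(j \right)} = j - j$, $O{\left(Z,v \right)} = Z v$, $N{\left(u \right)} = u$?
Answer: $-5$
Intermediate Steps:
$Y{\left(j \right)} = 0$
$A = 0$
$N{\left(5 \right)} \left(-1\right) + A = 5 \left(-1\right) + 0 = -5 + 0 = -5$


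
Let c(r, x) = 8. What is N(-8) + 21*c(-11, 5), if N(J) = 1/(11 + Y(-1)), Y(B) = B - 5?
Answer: 841/5 ≈ 168.20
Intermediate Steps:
Y(B) = -5 + B
N(J) = 1/5 (N(J) = 1/(11 + (-5 - 1)) = 1/(11 - 6) = 1/5)
N(-8) + 21*c(-11, 5) = 1/5 + 21*8 = 1/5 + 168 = 841/5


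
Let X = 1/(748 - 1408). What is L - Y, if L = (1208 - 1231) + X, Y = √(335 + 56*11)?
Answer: -15181/660 - √951 ≈ -53.840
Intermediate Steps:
X = -1/660 (X = 1/(-660) = -1/660 ≈ -0.0015152)
Y = √951 (Y = √(335 + 616) = √951 ≈ 30.838)
L = -15181/660 (L = (1208 - 1231) - 1/660 = -23 - 1/660 = -15181/660 ≈ -23.002)
L - Y = -15181/660 - √951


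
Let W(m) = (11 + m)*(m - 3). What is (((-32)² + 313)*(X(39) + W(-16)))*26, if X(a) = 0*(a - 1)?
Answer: 3302390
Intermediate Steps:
X(a) = 0 (X(a) = 0*(-1 + a) = 0)
W(m) = (-3 + m)*(11 + m) (W(m) = (11 + m)*(-3 + m) = (-3 + m)*(11 + m))
(((-32)² + 313)*(X(39) + W(-16)))*26 = (((-32)² + 313)*(0 + (-33 + (-16)² + 8*(-16))))*26 = ((1024 + 313)*(0 + (-33 + 256 - 128)))*26 = (1337*(0 + 95))*26 = (1337*95)*26 = 127015*26 = 3302390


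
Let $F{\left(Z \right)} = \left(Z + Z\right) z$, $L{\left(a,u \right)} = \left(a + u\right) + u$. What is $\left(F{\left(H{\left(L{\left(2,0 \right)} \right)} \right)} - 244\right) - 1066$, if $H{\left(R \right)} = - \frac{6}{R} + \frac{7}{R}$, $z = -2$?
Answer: $-1312$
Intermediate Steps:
$L{\left(a,u \right)} = a + 2 u$
$H{\left(R \right)} = \frac{1}{R}$
$F{\left(Z \right)} = - 4 Z$ ($F{\left(Z \right)} = \left(Z + Z\right) \left(-2\right) = 2 Z \left(-2\right) = - 4 Z$)
$\left(F{\left(H{\left(L{\left(2,0 \right)} \right)} \right)} - 244\right) - 1066 = \left(- \frac{4}{2 + 2 \cdot 0} - 244\right) - 1066 = \left(- \frac{4}{2 + 0} - 244\right) - 1066 = \left(- \frac{4}{2} - 244\right) - 1066 = \left(\left(-4\right) \frac{1}{2} - 244\right) - 1066 = \left(-2 - 244\right) - 1066 = -246 - 1066 = -1312$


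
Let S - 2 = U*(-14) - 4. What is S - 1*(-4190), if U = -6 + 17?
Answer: 4034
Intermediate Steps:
U = 11
S = -156 (S = 2 + (11*(-14) - 4) = 2 + (-154 - 4) = 2 - 158 = -156)
S - 1*(-4190) = -156 - 1*(-4190) = -156 + 4190 = 4034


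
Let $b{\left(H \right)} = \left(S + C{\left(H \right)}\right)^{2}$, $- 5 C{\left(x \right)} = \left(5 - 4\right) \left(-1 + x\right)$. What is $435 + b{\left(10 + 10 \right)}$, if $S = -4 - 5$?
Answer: $\frac{14971}{25} \approx 598.84$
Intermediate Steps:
$S = -9$
$C{\left(x \right)} = \frac{1}{5} - \frac{x}{5}$ ($C{\left(x \right)} = - \frac{\left(5 - 4\right) \left(-1 + x\right)}{5} = - \frac{1 \left(-1 + x\right)}{5} = - \frac{-1 + x}{5} = \frac{1}{5} - \frac{x}{5}$)
$b{\left(H \right)} = \left(- \frac{44}{5} - \frac{H}{5}\right)^{2}$ ($b{\left(H \right)} = \left(-9 - \left(- \frac{1}{5} + \frac{H}{5}\right)\right)^{2} = \left(- \frac{44}{5} - \frac{H}{5}\right)^{2}$)
$435 + b{\left(10 + 10 \right)} = 435 + \frac{\left(44 + \left(10 + 10\right)\right)^{2}}{25} = 435 + \frac{\left(44 + 20\right)^{2}}{25} = 435 + \frac{64^{2}}{25} = 435 + \frac{1}{25} \cdot 4096 = 435 + \frac{4096}{25} = \frac{14971}{25}$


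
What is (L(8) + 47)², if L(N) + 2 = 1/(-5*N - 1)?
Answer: 3400336/1681 ≈ 2022.8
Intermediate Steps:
L(N) = -2 + 1/(-1 - 5*N) (L(N) = -2 + 1/(-5*N - 1) = -2 + 1/(-1 - 5*N))
(L(8) + 47)² = ((-3 - 10*8)/(1 + 5*8) + 47)² = ((-3 - 80)/(1 + 40) + 47)² = (-83/41 + 47)² = (1844/41)² = 3400336/1681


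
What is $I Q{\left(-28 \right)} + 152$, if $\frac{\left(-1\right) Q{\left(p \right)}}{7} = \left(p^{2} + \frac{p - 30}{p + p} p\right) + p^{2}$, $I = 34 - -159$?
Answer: $-2079037$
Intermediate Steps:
$I = 193$ ($I = 34 + 159 = 193$)
$Q{\left(p \right)} = 105 - 14 p^{2} - \frac{7 p}{2}$ ($Q{\left(p \right)} = - 7 \left(\left(p^{2} + \frac{p - 30}{p + p} p\right) + p^{2}\right) = - 7 \left(\left(p^{2} + \frac{-30 + p}{2 p} p\right) + p^{2}\right) = - 7 \left(\left(p^{2} + \left(-15 + \frac{p}{2}\right)\right) + p^{2}\right) = - 7 \left(\left(-15 + p^{2} + \frac{p}{2}\right) + p^{2}\right) = - 7 \left(-15 + \frac{p}{2} + 2 p^{2}\right) = 105 - 14 p^{2} - \frac{7 p}{2}$)
$I Q{\left(-28 \right)} + 152 = 193 \left(105 - 14 \left(-28\right)^{2} - -98\right) + 152 = 193 \left(105 - 10976 + 98\right) + 152 = 193 \left(-10773\right) + 152 = -2079189 + 152 = -2079037$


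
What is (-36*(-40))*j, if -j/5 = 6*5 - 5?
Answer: -180000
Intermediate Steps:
j = -125 (j = -5*(6*5 - 5) = -5*(30 - 5) = -5*25 = -125)
(-36*(-40))*j = -36*(-40)*(-125) = 1440*(-125) = -180000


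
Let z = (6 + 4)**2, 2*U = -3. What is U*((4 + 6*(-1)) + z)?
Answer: -147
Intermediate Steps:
U = -3/2 (U = (1/2)*(-3) = -3/2 ≈ -1.5000)
z = 100 (z = 10**2 = 100)
U*((4 + 6*(-1)) + z) = -3*((4 + 6*(-1)) + 100)/2 = -3*((4 - 6) + 100)/2 = -3*(-2 + 100)/2 = -3/2*98 = -147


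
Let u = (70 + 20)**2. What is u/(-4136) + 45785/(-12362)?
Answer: -18093685/3195577 ≈ -5.6621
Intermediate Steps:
u = 8100 (u = 90**2 = 8100)
u/(-4136) + 45785/(-12362) = 8100/(-4136) + 45785/(-12362) = 8100*(-1/4136) + 45785*(-1/12362) = -2025/1034 - 45785/12362 = -18093685/3195577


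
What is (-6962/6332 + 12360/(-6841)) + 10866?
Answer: 235279467515/21658606 ≈ 10863.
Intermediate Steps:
(-6962/6332 + 12360/(-6841)) + 10866 = (-6962*1/6332 + 12360*(-1/6841)) + 10866 = (-3481/3166 - 12360/6841) + 10866 = -62945281/21658606 + 10866 = 235279467515/21658606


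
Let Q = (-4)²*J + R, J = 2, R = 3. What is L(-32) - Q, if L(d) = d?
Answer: -67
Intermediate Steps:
Q = 35 (Q = (-4)²*2 + 3 = 16*2 + 3 = 32 + 3 = 35)
L(-32) - Q = -32 - 1*35 = -32 - 35 = -67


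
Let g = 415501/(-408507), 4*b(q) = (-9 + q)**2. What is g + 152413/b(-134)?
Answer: 21868229965/759414513 ≈ 28.796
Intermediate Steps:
b(q) = (-9 + q)**2/4
g = -415501/408507 (g = 415501*(-1/408507) = -415501/408507 ≈ -1.0171)
g + 152413/b(-134) = -415501/408507 + 152413/(((-9 - 134)**2/4)) = -415501/408507 + 152413/(((1/4)*(-143)**2)) = -415501/408507 + 152413/(((1/4)*20449)) = -415501/408507 + 152413/(20449/4) = -415501/408507 + 152413*(4/20449) = -415501/408507 + 609652/20449 = 21868229965/759414513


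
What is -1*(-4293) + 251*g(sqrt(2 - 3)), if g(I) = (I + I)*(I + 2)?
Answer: 3791 + 1004*I ≈ 3791.0 + 1004.0*I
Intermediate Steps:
g(I) = 2*I*(2 + I) (g(I) = (2*I)*(2 + I) = 2*I*(2 + I))
-1*(-4293) + 251*g(sqrt(2 - 3)) = -1*(-4293) + 251*(2*sqrt(2 - 3)*(2 + sqrt(2 - 3))) = 4293 + 251*(2*sqrt(-1)*(2 + sqrt(-1))) = 4293 + 251*(2*I*(2 + I)) = 4293 + 502*I*(2 + I)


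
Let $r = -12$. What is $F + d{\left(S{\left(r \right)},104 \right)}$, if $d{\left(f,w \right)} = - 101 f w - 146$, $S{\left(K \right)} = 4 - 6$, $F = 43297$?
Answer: $64159$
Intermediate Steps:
$S{\left(K \right)} = -2$ ($S{\left(K \right)} = 4 - 6 = -2$)
$d{\left(f,w \right)} = -146 - 101 f w$ ($d{\left(f,w \right)} = - 101 f w - 146 = -146 - 101 f w$)
$F + d{\left(S{\left(r \right)},104 \right)} = 43297 - \left(146 - 21008\right) = 43297 + \left(-146 + 21008\right) = 43297 + 20862 = 64159$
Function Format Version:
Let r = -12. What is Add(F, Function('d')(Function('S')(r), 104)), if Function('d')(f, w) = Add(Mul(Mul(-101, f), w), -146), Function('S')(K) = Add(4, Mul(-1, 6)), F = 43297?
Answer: 64159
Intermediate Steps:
Function('S')(K) = -2 (Function('S')(K) = Add(4, -6) = -2)
Function('d')(f, w) = Add(-146, Mul(-101, f, w)) (Function('d')(f, w) = Add(Mul(-101, f, w), -146) = Add(-146, Mul(-101, f, w)))
Add(F, Function('d')(Function('S')(r), 104)) = Add(43297, Add(-146, Mul(-101, -2, 104))) = Add(43297, Add(-146, 21008)) = Add(43297, 20862) = 64159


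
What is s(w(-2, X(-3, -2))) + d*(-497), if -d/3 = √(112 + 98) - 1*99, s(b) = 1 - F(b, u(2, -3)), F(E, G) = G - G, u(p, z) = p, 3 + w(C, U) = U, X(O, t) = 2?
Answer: -147608 + 1491*√210 ≈ -1.2600e+5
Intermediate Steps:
w(C, U) = -3 + U
F(E, G) = 0
s(b) = 1 (s(b) = 1 - 1*0 = 1 + 0 = 1)
d = 297 - 3*√210 (d = -3*(√(112 + 98) - 1*99) = -3*(√210 - 99) = -3*(-99 + √210) = 297 - 3*√210 ≈ 253.53)
s(w(-2, X(-3, -2))) + d*(-497) = 1 + (297 - 3*√210)*(-497) = 1 + (-147609 + 1491*√210) = -147608 + 1491*√210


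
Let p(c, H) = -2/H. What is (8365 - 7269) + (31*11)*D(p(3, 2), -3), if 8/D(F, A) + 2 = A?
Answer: 2752/5 ≈ 550.40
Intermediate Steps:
D(F, A) = 8/(-2 + A)
(8365 - 7269) + (31*11)*D(p(3, 2), -3) = (8365 - 7269) + (31*11)*(8/(-2 - 3)) = 1096 + 341*(8/(-5)) = 1096 + 341*(8*(-⅕)) = 1096 + 341*(-8/5) = 1096 - 2728/5 = 2752/5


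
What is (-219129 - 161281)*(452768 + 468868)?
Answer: -350599550760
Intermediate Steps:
(-219129 - 161281)*(452768 + 468868) = -380410*921636 = -350599550760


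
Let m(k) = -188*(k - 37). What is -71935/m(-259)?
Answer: -71935/55648 ≈ -1.2927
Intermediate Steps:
m(k) = 6956 - 188*k (m(k) = -188*(-37 + k) = 6956 - 188*k)
-71935/m(-259) = -71935/(6956 - 188*(-259)) = -71935/(6956 + 48692) = -71935/55648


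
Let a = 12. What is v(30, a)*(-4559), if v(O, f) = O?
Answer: -136770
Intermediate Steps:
v(30, a)*(-4559) = 30*(-4559) = -136770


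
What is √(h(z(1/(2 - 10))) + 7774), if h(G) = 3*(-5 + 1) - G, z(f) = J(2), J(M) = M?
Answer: 4*√485 ≈ 88.091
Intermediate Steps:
z(f) = 2
h(G) = -12 - G (h(G) = 3*(-4) - G = -12 - G)
√(h(z(1/(2 - 10))) + 7774) = √((-12 - 1*2) + 7774) = √((-12 - 2) + 7774) = √(-14 + 7774) = √7760 = 4*√485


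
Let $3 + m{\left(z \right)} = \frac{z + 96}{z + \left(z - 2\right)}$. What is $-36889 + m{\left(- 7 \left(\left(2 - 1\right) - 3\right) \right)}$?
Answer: $- \frac{479541}{13} \approx -36888.0$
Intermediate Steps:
$m{\left(z \right)} = -3 + \frac{96 + z}{-2 + 2 z}$ ($m{\left(z \right)} = -3 + \frac{z + 96}{z + \left(z - 2\right)} = -3 + \frac{96 + z}{z + \left(-2 + z\right)} = -3 + \frac{96 + z}{-2 + 2 z}$)
$-36889 + m{\left(- 7 \left(\left(2 - 1\right) - 3\right) \right)} = -36889 + \frac{102 - 5 \left(- 7 \left(\left(2 - 1\right) - 3\right)\right)}{2 \left(-1 - 7 \left(\left(2 - 1\right) - 3\right)\right)} = -36889 + \frac{102 - 5 \left(- 7 \left(1 - 3\right)\right)}{2 \left(-1 - 7 \left(1 - 3\right)\right)} = -36889 + \frac{102 - 5 \left(\left(-7\right) \left(-2\right)\right)}{2 \left(-1 - -14\right)} = -36889 + \frac{102 - 70}{2 \left(-1 + 14\right)} = -36889 + \frac{102 - 70}{2 \cdot 13} = -36889 + \frac{1}{2} \cdot \frac{1}{13} \cdot 32 = -36889 + \frac{16}{13} = - \frac{479541}{13}$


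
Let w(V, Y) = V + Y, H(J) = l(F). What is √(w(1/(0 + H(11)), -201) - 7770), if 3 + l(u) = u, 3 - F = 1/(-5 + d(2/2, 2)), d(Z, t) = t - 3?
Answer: 3*I*√885 ≈ 89.247*I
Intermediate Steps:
d(Z, t) = -3 + t
F = 19/6 (F = 3 - 1/(-5 + (-3 + 2)) = 3 - 1/(-5 - 1) = 3 - 1/(-6) = 3 - 1*(-⅙) = 3 + ⅙ = 19/6 ≈ 3.1667)
l(u) = -3 + u
H(J) = ⅙ (H(J) = -3 + 19/6 = ⅙)
√(w(1/(0 + H(11)), -201) - 7770) = √((1/(0 + ⅙) - 201) - 7770) = √((1/(⅙) - 201) - 7770) = √((6 - 201) - 7770) = √(-195 - 7770) = √(-7965) = 3*I*√885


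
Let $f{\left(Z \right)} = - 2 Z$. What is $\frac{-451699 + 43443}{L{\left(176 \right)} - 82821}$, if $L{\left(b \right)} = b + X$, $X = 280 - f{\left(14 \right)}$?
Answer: $\frac{408256}{82337} \approx 4.9584$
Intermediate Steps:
$X = 308$ ($X = 280 - \left(-2\right) 14 = 280 - -28 = 280 + 28 = 308$)
$L{\left(b \right)} = 308 + b$ ($L{\left(b \right)} = b + 308 = 308 + b$)
$\frac{-451699 + 43443}{L{\left(176 \right)} - 82821} = \frac{-451699 + 43443}{\left(308 + 176\right) - 82821} = - \frac{408256}{484 - 82821} = - \frac{408256}{-82337} = \left(-408256\right) \left(- \frac{1}{82337}\right) = \frac{408256}{82337}$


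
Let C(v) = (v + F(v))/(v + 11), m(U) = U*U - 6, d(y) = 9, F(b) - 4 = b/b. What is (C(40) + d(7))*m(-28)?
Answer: 130704/17 ≈ 7688.5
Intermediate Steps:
F(b) = 5 (F(b) = 4 + b/b = 4 + 1 = 5)
m(U) = -6 + U² (m(U) = U² - 6 = -6 + U²)
C(v) = (5 + v)/(11 + v) (C(v) = (v + 5)/(v + 11) = (5 + v)/(11 + v))
(C(40) + d(7))*m(-28) = ((5 + 40)/(11 + 40) + 9)*(-6 + (-28)²) = (45/51 + 9)*(-6 + 784) = ((1/51)*45 + 9)*778 = (15/17 + 9)*778 = (168/17)*778 = 130704/17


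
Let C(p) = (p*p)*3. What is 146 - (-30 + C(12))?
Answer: -256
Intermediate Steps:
C(p) = 3*p² (C(p) = p²*3 = 3*p²)
146 - (-30 + C(12)) = 146 - (-30 + 3*12²) = 146 - (-30 + 3*144) = 146 - (-30 + 432) = 146 - 1*402 = 146 - 402 = -256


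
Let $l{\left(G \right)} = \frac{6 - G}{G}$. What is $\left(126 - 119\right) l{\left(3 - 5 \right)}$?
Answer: $-28$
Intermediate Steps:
$l{\left(G \right)} = \frac{6 - G}{G}$
$\left(126 - 119\right) l{\left(3 - 5 \right)} = \left(126 - 119\right) \frac{6 - \left(3 - 5\right)}{3 - 5} = 7 \frac{6 - \left(3 - 5\right)}{3 - 5} = 7 \frac{6 - -2}{-2} = 7 \left(- \frac{6 + 2}{2}\right) = 7 \left(\left(- \frac{1}{2}\right) 8\right) = 7 \left(-4\right) = -28$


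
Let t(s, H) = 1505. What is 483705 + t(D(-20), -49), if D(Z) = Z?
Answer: 485210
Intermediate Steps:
483705 + t(D(-20), -49) = 483705 + 1505 = 485210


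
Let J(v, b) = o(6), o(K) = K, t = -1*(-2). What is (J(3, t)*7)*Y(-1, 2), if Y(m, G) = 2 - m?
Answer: 126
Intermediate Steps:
t = 2
J(v, b) = 6
(J(3, t)*7)*Y(-1, 2) = (6*7)*(2 - 1*(-1)) = 42*(2 + 1) = 42*3 = 126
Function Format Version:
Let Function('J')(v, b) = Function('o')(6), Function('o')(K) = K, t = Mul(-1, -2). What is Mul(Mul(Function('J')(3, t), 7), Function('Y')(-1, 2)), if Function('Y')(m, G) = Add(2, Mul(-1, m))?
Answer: 126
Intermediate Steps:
t = 2
Function('J')(v, b) = 6
Mul(Mul(Function('J')(3, t), 7), Function('Y')(-1, 2)) = Mul(Mul(6, 7), Add(2, Mul(-1, -1))) = Mul(42, Add(2, 1)) = Mul(42, 3) = 126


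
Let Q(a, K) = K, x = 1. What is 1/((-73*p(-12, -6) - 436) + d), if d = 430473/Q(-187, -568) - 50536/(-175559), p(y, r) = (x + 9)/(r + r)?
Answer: -4213416/4772763023 ≈ -0.00088280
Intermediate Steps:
p(y, r) = 5/r (p(y, r) = (1 + 9)/(r + r) = 10/((2*r)) = 10*(1/(2*r)) = 5/r)
d = -1064009929/1404472 (d = 430473/(-568) - 50536/(-175559) = 430473*(-1/568) - 50536*(-1/175559) = -6063/8 + 50536/175559 = -1064009929/1404472 ≈ -757.59)
1/((-73*p(-12, -6) - 436) + d) = 1/((-365/(-6) - 436) - 1064009929/1404472) = 1/((-365*(-1)/6 - 436) - 1064009929/1404472) = 1/((-73*(-⅚) - 436) - 1064009929/1404472) = 1/((365/6 - 436) - 1064009929/1404472) = 1/(-2251/6 - 1064009929/1404472) = 1/(-4772763023/4213416) = -4213416/4772763023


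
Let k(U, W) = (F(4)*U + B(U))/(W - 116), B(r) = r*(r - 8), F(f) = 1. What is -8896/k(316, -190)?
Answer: 226848/8137 ≈ 27.879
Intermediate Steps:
B(r) = r*(-8 + r)
k(U, W) = (U + U*(-8 + U))/(-116 + W) (k(U, W) = (1*U + U*(-8 + U))/(W - 116) = (U + U*(-8 + U))/(-116 + W))
-8896/k(316, -190) = -8896*(-116 - 190)/(316*(-7 + 316)) = -8896/(316*309/(-306)) = -8896/(316*(-1/306)*309) = -8896/(-16274/51) = -8896*(-51/16274) = 226848/8137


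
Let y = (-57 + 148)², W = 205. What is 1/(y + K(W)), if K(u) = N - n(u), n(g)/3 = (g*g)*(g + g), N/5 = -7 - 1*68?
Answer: -1/51682844 ≈ -1.9349e-8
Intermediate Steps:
y = 8281 (y = 91² = 8281)
N = -375 (N = 5*(-7 - 1*68) = 5*(-7 - 68) = 5*(-75) = -375)
n(g) = 6*g³ (n(g) = 3*((g*g)*(g + g)) = 3*(g²*(2*g)) = 3*(2*g³) = 6*g³)
K(u) = -375 - 6*u³
1/(y + K(W)) = 1/(8281 + (-375 - 6*205³)) = 1/(8281 + (-375 - 6*8615125)) = 1/(8281 + (-375 - 51690750)) = 1/(8281 - 51691125) = 1/(-51682844) = -1/51682844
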